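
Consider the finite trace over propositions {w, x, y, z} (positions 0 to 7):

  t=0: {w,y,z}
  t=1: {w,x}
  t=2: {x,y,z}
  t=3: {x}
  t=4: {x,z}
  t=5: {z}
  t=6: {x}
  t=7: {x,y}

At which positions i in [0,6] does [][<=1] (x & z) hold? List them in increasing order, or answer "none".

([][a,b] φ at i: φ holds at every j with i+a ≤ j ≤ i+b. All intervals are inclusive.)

Evaluate at each i in [0,6]:
  i=0: ✗ (fails at j=0)
  i=1: ✗ (fails at j=1)
  i=2: ✗ (fails at j=3)
  i=3: ✗ (fails at j=3)
  i=4: ✗ (fails at j=5)
  i=5: ✗ (fails at j=5)
  i=6: ✗ (fails at j=6)

none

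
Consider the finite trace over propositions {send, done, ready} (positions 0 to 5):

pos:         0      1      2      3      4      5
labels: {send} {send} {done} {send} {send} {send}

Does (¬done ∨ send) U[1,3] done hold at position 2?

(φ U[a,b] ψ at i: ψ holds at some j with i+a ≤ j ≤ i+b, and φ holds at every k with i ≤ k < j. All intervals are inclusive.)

Need some j in [3,5] with done, and (¬done ∨ send) at every k in [2,j-1].
  j=3: done false.
  j=4: done false.
  j=5: done false.
No j in the window works → until fails.

False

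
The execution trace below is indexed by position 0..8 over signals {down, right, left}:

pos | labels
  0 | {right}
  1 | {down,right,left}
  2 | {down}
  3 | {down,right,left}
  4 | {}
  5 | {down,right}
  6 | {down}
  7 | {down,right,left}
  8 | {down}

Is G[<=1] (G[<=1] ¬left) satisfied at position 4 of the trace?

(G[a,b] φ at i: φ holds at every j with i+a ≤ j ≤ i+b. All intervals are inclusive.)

True

Check G[<=1] ¬left at every j in [4,5]:
  j=4: holds on [4,5]
  j=5: holds on [5,6]
All positions satisfy it → formula holds.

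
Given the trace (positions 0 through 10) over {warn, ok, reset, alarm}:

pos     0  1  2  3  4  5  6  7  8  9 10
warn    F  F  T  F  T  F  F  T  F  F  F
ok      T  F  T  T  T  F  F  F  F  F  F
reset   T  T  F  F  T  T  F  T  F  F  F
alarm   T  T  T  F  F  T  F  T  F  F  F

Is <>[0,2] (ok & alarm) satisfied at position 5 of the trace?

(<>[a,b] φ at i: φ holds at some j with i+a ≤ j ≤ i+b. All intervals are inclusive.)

Check (ok & alarm) at each j in [5,7]:
  j=5: false
  j=6: false
  j=7: false
No position in the window satisfies it → formula fails.

No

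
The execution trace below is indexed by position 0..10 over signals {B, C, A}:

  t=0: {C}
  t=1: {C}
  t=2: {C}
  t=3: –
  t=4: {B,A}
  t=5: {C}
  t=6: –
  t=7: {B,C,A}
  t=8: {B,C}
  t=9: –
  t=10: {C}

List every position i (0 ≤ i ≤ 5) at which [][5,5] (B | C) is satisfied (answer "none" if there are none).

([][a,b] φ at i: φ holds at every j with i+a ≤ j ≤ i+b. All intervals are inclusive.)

Evaluate at each i in [0,5]:
  i=0: ✓ (all of [5,5])
  i=1: ✗ (fails at j=6)
  i=2: ✓ (all of [7,7])
  i=3: ✓ (all of [8,8])
  i=4: ✗ (fails at j=9)
  i=5: ✓ (all of [10,10])

0, 2, 3, 5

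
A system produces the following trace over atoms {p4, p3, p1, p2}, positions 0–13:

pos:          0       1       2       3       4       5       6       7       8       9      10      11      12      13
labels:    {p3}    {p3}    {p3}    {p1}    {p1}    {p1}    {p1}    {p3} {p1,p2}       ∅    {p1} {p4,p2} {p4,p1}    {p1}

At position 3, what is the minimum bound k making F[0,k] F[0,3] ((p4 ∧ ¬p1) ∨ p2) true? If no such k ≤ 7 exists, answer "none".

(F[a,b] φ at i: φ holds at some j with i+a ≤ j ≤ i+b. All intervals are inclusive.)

2

Scan j = 3,4,… for F[0,3] ((p4 ∧ ¬p1) ∨ p2):
  j=3: fails
  j=4: fails
  j=5: holds
First hit at j=5, so smallest k = 5-3 = 2.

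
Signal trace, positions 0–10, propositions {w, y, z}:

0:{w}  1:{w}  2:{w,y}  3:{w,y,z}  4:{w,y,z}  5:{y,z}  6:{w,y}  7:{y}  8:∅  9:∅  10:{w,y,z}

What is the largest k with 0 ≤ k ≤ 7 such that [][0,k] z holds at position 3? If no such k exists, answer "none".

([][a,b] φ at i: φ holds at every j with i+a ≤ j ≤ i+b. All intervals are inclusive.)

z must hold from j=3 onward; find where it first fails.
  j=3: holds
  j=4: holds
  j=5: holds
  j=6: fails
Holds on [3,5], so largest k = 2.

2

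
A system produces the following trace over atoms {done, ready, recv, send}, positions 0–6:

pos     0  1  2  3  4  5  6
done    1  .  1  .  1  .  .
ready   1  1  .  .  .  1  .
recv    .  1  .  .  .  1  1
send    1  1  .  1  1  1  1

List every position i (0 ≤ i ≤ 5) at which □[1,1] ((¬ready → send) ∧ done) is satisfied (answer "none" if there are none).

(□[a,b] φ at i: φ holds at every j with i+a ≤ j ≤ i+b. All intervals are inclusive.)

Evaluate at each i in [0,5]:
  i=0: ✗ (fails at j=1)
  i=1: ✗ (fails at j=2)
  i=2: ✗ (fails at j=3)
  i=3: ✓ (all of [4,4])
  i=4: ✗ (fails at j=5)
  i=5: ✗ (fails at j=6)

3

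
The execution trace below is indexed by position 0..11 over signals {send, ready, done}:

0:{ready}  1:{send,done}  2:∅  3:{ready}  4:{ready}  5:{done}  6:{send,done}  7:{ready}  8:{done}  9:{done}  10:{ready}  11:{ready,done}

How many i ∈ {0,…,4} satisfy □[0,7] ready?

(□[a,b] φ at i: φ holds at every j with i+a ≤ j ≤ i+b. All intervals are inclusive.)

0

Evaluate at each i in [0,4]:
  i=0: ✗ (fails at j=1)
  i=1: ✗ (fails at j=1)
  i=2: ✗ (fails at j=2)
  i=3: ✗ (fails at j=5)
  i=4: ✗ (fails at j=5)
Positions where it holds: {} → 0.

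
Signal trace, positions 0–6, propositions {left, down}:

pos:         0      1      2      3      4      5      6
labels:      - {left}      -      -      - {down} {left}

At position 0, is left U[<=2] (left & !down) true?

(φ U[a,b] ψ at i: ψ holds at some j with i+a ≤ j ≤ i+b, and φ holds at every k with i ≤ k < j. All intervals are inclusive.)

Need some j in [0,2] with (left & !down), and left at every k in [0,j-1].
  j=0: (left & !down) false.
  j=1: (left & !down) holds, but left fails at k=0 → not this j.
  j=2: (left & !down) false.
No j in the window works → until fails.

Does not hold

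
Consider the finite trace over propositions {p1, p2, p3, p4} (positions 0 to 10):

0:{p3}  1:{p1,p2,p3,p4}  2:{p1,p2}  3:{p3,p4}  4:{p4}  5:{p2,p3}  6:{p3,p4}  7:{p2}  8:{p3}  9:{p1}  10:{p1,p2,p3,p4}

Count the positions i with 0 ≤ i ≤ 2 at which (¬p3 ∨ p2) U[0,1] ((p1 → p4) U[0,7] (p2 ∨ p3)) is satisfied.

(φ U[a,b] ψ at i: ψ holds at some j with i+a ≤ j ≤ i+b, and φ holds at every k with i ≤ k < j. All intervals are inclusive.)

Evaluate at each i in [0,2]:
  i=0: ✓ (rhs at j=0)
  i=1: ✓ (rhs at j=1)
  i=2: ✓ (rhs at j=2)
Positions where it holds: {0, 1, 2} → 3.

3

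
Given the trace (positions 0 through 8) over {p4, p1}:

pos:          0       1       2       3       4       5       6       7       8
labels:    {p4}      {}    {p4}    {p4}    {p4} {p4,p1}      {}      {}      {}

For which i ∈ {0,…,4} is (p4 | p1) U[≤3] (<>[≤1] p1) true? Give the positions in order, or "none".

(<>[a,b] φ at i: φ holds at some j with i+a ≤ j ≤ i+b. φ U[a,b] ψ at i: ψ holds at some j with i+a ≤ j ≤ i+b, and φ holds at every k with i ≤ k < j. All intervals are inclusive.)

Evaluate at each i in [0,4]:
  i=0: ✗ (no rhs in [0,3])
  i=1: ✗ (lhs fails at k=1 before rhs at j=4)
  i=2: ✓ (rhs at j=4; lhs holds on [2,3])
  i=3: ✓ (rhs at j=4; lhs holds on [3,3])
  i=4: ✓ (rhs at j=4)

2, 3, 4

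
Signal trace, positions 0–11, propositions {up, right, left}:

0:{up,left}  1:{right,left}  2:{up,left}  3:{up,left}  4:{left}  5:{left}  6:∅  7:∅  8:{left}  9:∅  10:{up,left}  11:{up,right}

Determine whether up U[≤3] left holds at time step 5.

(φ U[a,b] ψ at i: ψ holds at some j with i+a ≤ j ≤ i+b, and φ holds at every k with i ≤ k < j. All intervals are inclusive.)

Need some j in [5,8] with left, and up at every k in [5,j-1].
  j=5: left holds; no prefix to check → satisfied.

Yes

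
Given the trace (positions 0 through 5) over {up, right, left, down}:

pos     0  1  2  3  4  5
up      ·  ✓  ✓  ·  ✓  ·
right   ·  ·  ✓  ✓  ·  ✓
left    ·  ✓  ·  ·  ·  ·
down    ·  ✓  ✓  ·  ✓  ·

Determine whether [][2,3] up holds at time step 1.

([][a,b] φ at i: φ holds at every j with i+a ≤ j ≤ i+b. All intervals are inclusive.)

Check up at every j in [3,4]:
  j=3: false
  j=4: true
Fails at j=3 → formula fails.

No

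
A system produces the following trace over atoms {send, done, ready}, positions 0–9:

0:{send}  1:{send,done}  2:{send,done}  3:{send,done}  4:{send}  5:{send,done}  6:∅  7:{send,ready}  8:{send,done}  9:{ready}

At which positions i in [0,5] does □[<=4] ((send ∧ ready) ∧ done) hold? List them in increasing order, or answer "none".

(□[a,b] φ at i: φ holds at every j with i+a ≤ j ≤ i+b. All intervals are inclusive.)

none

Evaluate at each i in [0,5]:
  i=0: ✗ (fails at j=0)
  i=1: ✗ (fails at j=1)
  i=2: ✗ (fails at j=2)
  i=3: ✗ (fails at j=3)
  i=4: ✗ (fails at j=4)
  i=5: ✗ (fails at j=5)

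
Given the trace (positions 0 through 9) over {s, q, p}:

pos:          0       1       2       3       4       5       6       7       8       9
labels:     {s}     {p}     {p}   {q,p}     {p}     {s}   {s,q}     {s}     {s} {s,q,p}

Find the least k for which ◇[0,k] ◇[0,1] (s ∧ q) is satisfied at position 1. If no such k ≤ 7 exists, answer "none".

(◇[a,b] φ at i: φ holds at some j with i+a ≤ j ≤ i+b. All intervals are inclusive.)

Scan j = 1,2,… for ◇[0,1] (s ∧ q):
  j=1: fails
  j=2: fails
  j=3: fails
  j=4: fails
  j=5: holds
First hit at j=5, so smallest k = 5-1 = 4.

4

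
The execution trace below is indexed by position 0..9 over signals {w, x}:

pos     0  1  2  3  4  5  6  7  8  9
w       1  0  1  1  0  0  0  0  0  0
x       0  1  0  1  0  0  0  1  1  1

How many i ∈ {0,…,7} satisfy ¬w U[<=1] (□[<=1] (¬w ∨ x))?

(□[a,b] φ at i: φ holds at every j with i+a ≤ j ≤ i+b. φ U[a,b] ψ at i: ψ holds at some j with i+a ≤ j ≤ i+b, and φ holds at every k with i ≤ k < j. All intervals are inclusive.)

Evaluate at each i in [0,7]:
  i=0: ✗ (no rhs in [0,1])
  i=1: ✗ (no rhs in [1,2])
  i=2: ✗ (lhs fails at k=2 before rhs at j=3)
  i=3: ✓ (rhs at j=3)
  i=4: ✓ (rhs at j=4)
  i=5: ✓ (rhs at j=5)
  i=6: ✓ (rhs at j=6)
  i=7: ✓ (rhs at j=7)
Positions where it holds: {3, 4, 5, 6, 7} → 5.

5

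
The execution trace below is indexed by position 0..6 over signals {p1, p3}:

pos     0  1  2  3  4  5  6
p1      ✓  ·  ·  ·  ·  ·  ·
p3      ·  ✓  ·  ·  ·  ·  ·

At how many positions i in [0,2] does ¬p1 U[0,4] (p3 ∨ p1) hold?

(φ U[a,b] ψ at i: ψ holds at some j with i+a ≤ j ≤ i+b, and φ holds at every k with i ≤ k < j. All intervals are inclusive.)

Evaluate at each i in [0,2]:
  i=0: ✓ (rhs at j=0)
  i=1: ✓ (rhs at j=1)
  i=2: ✗ (no rhs in [2,6])
Positions where it holds: {0, 1} → 2.

2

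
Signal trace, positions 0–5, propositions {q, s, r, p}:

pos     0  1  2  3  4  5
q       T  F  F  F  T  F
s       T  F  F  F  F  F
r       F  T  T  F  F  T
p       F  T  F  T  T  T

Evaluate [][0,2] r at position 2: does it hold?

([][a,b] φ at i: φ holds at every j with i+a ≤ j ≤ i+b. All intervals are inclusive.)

Check r at every j in [2,4]:
  j=2: true
  j=3: false
  j=4: false
Fails at j=3 → formula fails.

False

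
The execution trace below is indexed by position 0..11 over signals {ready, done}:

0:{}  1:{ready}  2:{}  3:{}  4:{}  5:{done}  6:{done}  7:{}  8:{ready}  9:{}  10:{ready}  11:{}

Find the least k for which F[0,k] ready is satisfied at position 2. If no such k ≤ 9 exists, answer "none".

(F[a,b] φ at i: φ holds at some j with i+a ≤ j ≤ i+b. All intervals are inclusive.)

6

Scan j = 2,3,… for ready:
  j=2: fails
  j=3: fails
  j=4: fails
  j=5: fails
  j=6: fails
  j=7: fails
  j=8: holds
First hit at j=8, so smallest k = 8-2 = 6.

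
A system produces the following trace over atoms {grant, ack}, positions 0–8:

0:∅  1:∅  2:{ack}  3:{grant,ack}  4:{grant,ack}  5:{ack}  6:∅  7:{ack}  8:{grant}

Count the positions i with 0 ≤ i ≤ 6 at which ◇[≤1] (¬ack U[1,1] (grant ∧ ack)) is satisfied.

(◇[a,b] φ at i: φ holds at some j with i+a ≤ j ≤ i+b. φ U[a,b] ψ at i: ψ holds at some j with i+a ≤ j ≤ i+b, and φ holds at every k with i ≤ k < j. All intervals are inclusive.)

0

Evaluate at each i in [0,6]:
  i=0: ✗ (none in [0,1])
  i=1: ✗ (none in [1,2])
  i=2: ✗ (none in [2,3])
  i=3: ✗ (none in [3,4])
  i=4: ✗ (none in [4,5])
  i=5: ✗ (none in [5,6])
  i=6: ✗ (none in [6,7])
Positions where it holds: {} → 0.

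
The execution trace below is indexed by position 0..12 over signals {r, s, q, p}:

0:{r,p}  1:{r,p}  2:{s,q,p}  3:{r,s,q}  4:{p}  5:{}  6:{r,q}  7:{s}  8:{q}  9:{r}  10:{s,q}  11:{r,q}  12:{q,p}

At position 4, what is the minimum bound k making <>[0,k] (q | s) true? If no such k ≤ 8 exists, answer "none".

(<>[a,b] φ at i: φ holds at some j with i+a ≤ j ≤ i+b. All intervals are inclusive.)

2

Scan j = 4,5,… for (q | s):
  j=4: fails
  j=5: fails
  j=6: holds
First hit at j=6, so smallest k = 6-4 = 2.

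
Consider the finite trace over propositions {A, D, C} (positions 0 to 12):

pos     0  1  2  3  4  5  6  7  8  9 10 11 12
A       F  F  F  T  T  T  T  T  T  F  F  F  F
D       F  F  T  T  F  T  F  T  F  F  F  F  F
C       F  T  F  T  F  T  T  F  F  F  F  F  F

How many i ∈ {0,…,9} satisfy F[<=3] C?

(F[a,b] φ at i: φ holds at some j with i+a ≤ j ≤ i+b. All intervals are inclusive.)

7

Evaluate at each i in [0,9]:
  i=0: ✓ (witness j=1)
  i=1: ✓ (witness j=1)
  i=2: ✓ (witness j=3)
  i=3: ✓ (witness j=3)
  i=4: ✓ (witness j=5)
  i=5: ✓ (witness j=5)
  i=6: ✓ (witness j=6)
  i=7: ✗ (none in [7,10])
  i=8: ✗ (none in [8,11])
  i=9: ✗ (none in [9,12])
Positions where it holds: {0, 1, 2, 3, 4, 5, 6} → 7.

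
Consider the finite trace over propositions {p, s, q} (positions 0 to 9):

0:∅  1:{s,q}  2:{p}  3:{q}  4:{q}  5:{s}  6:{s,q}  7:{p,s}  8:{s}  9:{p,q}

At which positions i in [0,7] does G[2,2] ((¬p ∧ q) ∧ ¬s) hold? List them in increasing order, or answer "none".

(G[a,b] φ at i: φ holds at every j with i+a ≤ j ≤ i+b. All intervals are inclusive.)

Evaluate at each i in [0,7]:
  i=0: ✗ (fails at j=2)
  i=1: ✓ (all of [3,3])
  i=2: ✓ (all of [4,4])
  i=3: ✗ (fails at j=5)
  i=4: ✗ (fails at j=6)
  i=5: ✗ (fails at j=7)
  i=6: ✗ (fails at j=8)
  i=7: ✗ (fails at j=9)

1, 2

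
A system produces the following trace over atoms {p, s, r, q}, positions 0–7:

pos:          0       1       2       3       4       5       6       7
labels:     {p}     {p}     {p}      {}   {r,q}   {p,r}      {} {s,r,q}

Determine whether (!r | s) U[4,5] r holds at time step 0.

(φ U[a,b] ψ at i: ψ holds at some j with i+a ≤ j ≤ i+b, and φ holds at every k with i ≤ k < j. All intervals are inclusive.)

Holds

Need some j in [4,5] with r, and (!r | s) at every k in [0,j-1].
  j=4: r holds; (!r | s) holds at every k in [0,3] → satisfied.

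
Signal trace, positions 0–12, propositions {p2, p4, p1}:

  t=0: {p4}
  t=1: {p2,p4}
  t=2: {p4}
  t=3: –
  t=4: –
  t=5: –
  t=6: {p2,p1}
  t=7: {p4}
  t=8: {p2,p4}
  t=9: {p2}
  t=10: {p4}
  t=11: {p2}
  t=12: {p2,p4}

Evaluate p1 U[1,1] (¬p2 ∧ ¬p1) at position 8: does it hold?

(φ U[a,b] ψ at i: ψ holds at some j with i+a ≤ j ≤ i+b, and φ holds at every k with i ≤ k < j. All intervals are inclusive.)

Need some j in [9,9] with (¬p2 ∧ ¬p1), and p1 at every k in [8,j-1].
  j=9: (¬p2 ∧ ¬p1) false.
No j in the window works → until fails.

No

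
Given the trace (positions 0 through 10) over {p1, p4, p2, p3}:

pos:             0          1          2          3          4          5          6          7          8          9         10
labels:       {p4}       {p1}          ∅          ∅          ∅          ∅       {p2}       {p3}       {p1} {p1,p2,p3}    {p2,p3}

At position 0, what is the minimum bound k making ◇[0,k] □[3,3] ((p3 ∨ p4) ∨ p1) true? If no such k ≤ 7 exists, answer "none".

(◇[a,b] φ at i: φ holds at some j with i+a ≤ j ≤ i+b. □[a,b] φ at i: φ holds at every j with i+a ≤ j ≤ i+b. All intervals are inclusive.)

Scan j = 0,1,… for □[3,3] ((p3 ∨ p4) ∨ p1):
  j=0: fails
  j=1: fails
  j=2: fails
  j=3: fails
  j=4: holds
First hit at j=4, so smallest k = 4-0 = 4.

4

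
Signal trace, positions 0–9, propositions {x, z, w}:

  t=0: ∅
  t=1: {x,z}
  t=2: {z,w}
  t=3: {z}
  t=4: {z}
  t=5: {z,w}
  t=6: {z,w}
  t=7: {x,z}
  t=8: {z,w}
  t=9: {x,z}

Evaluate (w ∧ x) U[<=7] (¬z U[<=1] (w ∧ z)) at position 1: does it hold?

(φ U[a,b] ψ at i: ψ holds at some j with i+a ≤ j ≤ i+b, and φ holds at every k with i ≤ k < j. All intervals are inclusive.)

Need some j in [1,8] with (¬z U[<=1] (w ∧ z)), and (w ∧ x) at every k in [1,j-1].
  j=1: (¬z U[<=1] (w ∧ z)) — fails.
  j=2: (¬z U[<=1] (w ∧ z)) holds, but (w ∧ x) fails at k=1 → not this j.
  j=3: (¬z U[<=1] (w ∧ z)) — fails.
  j=4: (¬z U[<=1] (w ∧ z)) — fails.
  j=5: (¬z U[<=1] (w ∧ z)) holds, but (w ∧ x) fails at k=1 → not this j.
  j=6: (¬z U[<=1] (w ∧ z)) holds, but (w ∧ x) fails at k=1 → not this j.
  j=7: (¬z U[<=1] (w ∧ z)) — fails.
  j=8: (¬z U[<=1] (w ∧ z)) holds, but (w ∧ x) fails at k=1 → not this j.
No j in the window works → until fails.

Does not hold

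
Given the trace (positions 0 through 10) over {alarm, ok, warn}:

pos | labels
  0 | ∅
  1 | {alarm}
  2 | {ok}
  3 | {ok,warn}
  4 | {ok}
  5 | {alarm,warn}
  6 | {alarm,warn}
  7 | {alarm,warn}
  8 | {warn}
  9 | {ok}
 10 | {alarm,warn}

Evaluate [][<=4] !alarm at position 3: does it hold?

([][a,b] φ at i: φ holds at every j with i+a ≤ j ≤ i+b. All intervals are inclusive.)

Check !alarm at every j in [3,7]:
  j=3: true
  j=4: true
  j=5: false
  j=6: false
  j=7: false
Fails at j=5 → formula fails.

False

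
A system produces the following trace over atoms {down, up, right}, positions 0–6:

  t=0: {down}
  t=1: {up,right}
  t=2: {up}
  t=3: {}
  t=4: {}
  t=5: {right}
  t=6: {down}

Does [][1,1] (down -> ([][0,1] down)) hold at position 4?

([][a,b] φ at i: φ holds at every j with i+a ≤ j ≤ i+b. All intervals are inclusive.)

True

Check (down -> ([][0,1] down)) at every j in [5,5]:
  j=5: antecedent false → ✓
All positions satisfy it → formula holds.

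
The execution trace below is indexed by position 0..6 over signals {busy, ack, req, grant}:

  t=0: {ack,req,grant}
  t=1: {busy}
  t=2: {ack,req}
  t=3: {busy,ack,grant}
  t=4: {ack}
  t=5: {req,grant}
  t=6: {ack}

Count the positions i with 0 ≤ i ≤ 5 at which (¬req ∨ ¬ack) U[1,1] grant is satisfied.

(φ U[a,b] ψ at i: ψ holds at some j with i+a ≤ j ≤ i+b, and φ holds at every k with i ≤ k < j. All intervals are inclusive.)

Evaluate at each i in [0,5]:
  i=0: ✗ (no rhs in [1,1])
  i=1: ✗ (no rhs in [2,2])
  i=2: ✗ (lhs fails at k=2 before rhs at j=3)
  i=3: ✗ (no rhs in [4,4])
  i=4: ✓ (rhs at j=5; lhs holds on [4,4])
  i=5: ✗ (no rhs in [6,6])
Positions where it holds: {4} → 1.

1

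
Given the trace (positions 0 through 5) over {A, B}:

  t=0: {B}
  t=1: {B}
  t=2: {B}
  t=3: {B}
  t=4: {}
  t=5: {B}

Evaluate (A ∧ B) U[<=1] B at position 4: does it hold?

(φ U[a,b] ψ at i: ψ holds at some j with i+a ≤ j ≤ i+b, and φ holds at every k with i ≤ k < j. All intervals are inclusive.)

Does not hold

Need some j in [4,5] with B, and (A ∧ B) at every k in [4,j-1].
  j=4: B false.
  j=5: B holds, but (A ∧ B) fails at k=4 → not this j.
No j in the window works → until fails.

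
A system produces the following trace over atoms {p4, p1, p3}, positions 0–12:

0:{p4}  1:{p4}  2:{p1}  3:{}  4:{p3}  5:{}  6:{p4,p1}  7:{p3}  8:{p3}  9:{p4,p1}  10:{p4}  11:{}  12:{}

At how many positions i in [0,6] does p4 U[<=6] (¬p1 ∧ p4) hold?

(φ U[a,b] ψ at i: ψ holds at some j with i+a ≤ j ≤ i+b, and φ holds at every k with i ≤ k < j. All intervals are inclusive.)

2

Evaluate at each i in [0,6]:
  i=0: ✓ (rhs at j=0)
  i=1: ✓ (rhs at j=1)
  i=2: ✗ (no rhs in [2,8])
  i=3: ✗ (no rhs in [3,9])
  i=4: ✗ (lhs fails at k=4 before rhs at j=10)
  i=5: ✗ (lhs fails at k=5 before rhs at j=10)
  i=6: ✗ (lhs fails at k=7 before rhs at j=10)
Positions where it holds: {0, 1} → 2.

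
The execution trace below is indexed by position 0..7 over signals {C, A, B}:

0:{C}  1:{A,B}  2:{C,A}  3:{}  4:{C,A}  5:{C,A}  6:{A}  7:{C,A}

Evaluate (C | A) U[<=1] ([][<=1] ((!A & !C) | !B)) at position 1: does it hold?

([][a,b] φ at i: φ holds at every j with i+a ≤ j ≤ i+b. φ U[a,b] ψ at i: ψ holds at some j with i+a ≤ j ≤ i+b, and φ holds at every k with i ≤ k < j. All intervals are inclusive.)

True

Need some j in [1,2] with [][<=1] ((!A & !C) | !B), and (C | A) at every k in [1,j-1].
  j=1: [][<=1] ((!A & !C) | !B) — fails at 1.
  j=2: [][<=1] ((!A & !C) | !B) holds; (C | A) holds at every k in [1,1] → satisfied.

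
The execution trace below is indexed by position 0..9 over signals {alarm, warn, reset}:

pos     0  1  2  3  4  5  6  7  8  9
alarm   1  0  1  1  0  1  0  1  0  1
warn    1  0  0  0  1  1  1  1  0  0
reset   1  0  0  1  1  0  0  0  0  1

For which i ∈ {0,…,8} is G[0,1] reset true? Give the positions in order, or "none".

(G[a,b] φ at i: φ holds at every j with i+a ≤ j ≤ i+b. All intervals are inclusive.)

3

Evaluate at each i in [0,8]:
  i=0: ✗ (fails at j=1)
  i=1: ✗ (fails at j=1)
  i=2: ✗ (fails at j=2)
  i=3: ✓ (all of [3,4])
  i=4: ✗ (fails at j=5)
  i=5: ✗ (fails at j=5)
  i=6: ✗ (fails at j=6)
  i=7: ✗ (fails at j=7)
  i=8: ✗ (fails at j=8)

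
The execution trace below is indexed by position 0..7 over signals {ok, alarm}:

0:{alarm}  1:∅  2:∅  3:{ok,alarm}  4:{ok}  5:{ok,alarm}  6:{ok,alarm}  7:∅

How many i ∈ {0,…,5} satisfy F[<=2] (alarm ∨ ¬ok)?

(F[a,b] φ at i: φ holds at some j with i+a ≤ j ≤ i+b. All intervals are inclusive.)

6

Evaluate at each i in [0,5]:
  i=0: ✓ (witness j=0)
  i=1: ✓ (witness j=1)
  i=2: ✓ (witness j=2)
  i=3: ✓ (witness j=3)
  i=4: ✓ (witness j=5)
  i=5: ✓ (witness j=5)
Positions where it holds: {0, 1, 2, 3, 4, 5} → 6.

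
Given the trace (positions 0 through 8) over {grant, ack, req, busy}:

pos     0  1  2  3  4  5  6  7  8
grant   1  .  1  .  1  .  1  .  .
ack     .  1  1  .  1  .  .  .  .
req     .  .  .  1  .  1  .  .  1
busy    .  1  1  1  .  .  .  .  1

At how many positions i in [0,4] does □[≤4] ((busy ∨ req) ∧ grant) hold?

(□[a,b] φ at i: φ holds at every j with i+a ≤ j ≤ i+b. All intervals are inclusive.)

Evaluate at each i in [0,4]:
  i=0: ✗ (fails at j=0)
  i=1: ✗ (fails at j=1)
  i=2: ✗ (fails at j=3)
  i=3: ✗ (fails at j=3)
  i=4: ✗ (fails at j=4)
Positions where it holds: {} → 0.

0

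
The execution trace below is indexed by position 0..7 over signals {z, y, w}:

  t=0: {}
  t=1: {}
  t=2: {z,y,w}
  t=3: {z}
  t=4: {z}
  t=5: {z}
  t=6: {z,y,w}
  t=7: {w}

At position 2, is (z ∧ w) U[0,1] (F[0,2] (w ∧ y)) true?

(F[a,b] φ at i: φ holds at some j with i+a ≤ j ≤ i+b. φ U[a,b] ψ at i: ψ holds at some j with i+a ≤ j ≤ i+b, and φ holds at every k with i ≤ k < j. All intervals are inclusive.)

Need some j in [2,3] with F[0,2] (w ∧ y), and (z ∧ w) at every k in [2,j-1].
  j=2: F[0,2] (w ∧ y) holds; no prefix to check → satisfied.

Yes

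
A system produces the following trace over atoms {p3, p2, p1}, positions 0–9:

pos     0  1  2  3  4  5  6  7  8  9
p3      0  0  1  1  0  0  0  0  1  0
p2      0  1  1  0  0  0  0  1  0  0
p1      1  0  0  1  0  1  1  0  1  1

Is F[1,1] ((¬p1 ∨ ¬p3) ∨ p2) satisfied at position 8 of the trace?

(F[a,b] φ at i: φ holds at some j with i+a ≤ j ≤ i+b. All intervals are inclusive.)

Check ((¬p1 ∨ ¬p3) ∨ p2) at each j in [9,9]:
  j=9: true
Found at j=9 → formula holds.

Holds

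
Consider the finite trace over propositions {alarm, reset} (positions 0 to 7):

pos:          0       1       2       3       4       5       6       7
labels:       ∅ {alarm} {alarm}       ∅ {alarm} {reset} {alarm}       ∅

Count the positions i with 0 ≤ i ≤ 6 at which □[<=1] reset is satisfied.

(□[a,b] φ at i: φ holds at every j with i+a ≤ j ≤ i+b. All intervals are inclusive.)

Evaluate at each i in [0,6]:
  i=0: ✗ (fails at j=0)
  i=1: ✗ (fails at j=1)
  i=2: ✗ (fails at j=2)
  i=3: ✗ (fails at j=3)
  i=4: ✗ (fails at j=4)
  i=5: ✗ (fails at j=6)
  i=6: ✗ (fails at j=6)
Positions where it holds: {} → 0.

0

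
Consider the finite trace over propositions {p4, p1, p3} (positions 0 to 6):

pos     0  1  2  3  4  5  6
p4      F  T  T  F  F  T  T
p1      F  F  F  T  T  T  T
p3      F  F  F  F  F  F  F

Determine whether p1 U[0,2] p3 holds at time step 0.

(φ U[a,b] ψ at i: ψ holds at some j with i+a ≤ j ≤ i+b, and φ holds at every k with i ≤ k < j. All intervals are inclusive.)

Need some j in [0,2] with p3, and p1 at every k in [0,j-1].
  j=0: p3 false.
  j=1: p3 false.
  j=2: p3 false.
No j in the window works → until fails.

Does not hold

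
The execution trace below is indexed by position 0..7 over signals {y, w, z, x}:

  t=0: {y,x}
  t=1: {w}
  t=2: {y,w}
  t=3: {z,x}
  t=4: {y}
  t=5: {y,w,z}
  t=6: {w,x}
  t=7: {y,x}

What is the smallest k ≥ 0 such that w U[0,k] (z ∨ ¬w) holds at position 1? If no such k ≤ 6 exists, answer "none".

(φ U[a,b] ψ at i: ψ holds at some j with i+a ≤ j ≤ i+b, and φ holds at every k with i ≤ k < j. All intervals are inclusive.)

2

Need earliest j ≥ 1 with (z ∨ ¬w), and w at every k in [1,j-1].
  j=1: rhs fails.
  j=2: rhs fails.
  j=3: rhs holds; lhs holds on [1,2]. k = 2.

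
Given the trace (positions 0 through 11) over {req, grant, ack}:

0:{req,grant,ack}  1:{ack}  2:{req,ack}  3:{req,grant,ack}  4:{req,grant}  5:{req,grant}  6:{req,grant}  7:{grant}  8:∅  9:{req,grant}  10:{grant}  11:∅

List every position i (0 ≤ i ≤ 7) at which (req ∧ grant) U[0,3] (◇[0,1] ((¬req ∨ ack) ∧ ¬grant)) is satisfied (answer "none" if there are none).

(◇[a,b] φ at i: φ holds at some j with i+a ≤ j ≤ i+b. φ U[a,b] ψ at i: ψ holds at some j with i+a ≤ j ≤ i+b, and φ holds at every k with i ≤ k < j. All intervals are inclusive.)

0, 1, 2, 4, 5, 6, 7

Evaluate at each i in [0,7]:
  i=0: ✓ (rhs at j=0)
  i=1: ✓ (rhs at j=1)
  i=2: ✓ (rhs at j=2)
  i=3: ✗ (no rhs in [3,6])
  i=4: ✓ (rhs at j=7; lhs holds on [4,6])
  i=5: ✓ (rhs at j=7; lhs holds on [5,6])
  i=6: ✓ (rhs at j=7; lhs holds on [6,6])
  i=7: ✓ (rhs at j=7)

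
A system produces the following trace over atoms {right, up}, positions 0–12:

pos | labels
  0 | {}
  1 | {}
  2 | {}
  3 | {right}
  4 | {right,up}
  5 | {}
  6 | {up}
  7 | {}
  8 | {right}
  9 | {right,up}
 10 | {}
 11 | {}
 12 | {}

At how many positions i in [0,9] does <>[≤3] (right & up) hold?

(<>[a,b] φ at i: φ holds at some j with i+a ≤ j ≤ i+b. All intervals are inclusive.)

8

Evaluate at each i in [0,9]:
  i=0: ✗ (none in [0,3])
  i=1: ✓ (witness j=4)
  i=2: ✓ (witness j=4)
  i=3: ✓ (witness j=4)
  i=4: ✓ (witness j=4)
  i=5: ✗ (none in [5,8])
  i=6: ✓ (witness j=9)
  i=7: ✓ (witness j=9)
  i=8: ✓ (witness j=9)
  i=9: ✓ (witness j=9)
Positions where it holds: {1, 2, 3, 4, 6, 7, 8, 9} → 8.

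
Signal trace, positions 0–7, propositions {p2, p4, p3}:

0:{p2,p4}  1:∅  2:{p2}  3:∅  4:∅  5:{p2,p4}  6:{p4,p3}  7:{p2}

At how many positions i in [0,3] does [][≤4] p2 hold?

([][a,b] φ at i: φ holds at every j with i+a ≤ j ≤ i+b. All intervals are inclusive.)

Evaluate at each i in [0,3]:
  i=0: ✗ (fails at j=1)
  i=1: ✗ (fails at j=1)
  i=2: ✗ (fails at j=3)
  i=3: ✗ (fails at j=3)
Positions where it holds: {} → 0.

0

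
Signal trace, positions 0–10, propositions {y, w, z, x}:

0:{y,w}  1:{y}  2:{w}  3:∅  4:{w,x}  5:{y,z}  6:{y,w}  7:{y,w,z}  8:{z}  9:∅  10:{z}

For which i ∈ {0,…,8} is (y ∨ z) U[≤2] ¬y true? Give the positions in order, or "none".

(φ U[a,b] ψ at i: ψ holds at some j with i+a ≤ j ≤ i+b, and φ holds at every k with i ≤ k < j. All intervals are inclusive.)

0, 1, 2, 3, 4, 6, 7, 8

Evaluate at each i in [0,8]:
  i=0: ✓ (rhs at j=2; lhs holds on [0,1])
  i=1: ✓ (rhs at j=2; lhs holds on [1,1])
  i=2: ✓ (rhs at j=2)
  i=3: ✓ (rhs at j=3)
  i=4: ✓ (rhs at j=4)
  i=5: ✗ (no rhs in [5,7])
  i=6: ✓ (rhs at j=8; lhs holds on [6,7])
  i=7: ✓ (rhs at j=8; lhs holds on [7,7])
  i=8: ✓ (rhs at j=8)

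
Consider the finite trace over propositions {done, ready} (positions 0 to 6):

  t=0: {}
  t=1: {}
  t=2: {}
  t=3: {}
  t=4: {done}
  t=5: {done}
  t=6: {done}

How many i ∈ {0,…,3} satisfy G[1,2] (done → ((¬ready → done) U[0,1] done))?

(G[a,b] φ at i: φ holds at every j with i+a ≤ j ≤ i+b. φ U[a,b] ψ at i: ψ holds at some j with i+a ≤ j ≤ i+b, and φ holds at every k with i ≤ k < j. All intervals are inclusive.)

Evaluate at each i in [0,3]:
  i=0: ✓ (all of [1,2])
  i=1: ✓ (all of [2,3])
  i=2: ✓ (all of [3,4])
  i=3: ✓ (all of [4,5])
Positions where it holds: {0, 1, 2, 3} → 4.

4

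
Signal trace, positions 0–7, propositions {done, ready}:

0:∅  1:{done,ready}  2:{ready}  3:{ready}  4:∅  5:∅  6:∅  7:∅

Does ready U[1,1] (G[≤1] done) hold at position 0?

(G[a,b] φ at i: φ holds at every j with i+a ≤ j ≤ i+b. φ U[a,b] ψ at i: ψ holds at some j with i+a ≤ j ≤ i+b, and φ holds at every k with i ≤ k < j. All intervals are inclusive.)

False

Need some j in [1,1] with G[≤1] done, and ready at every k in [0,j-1].
  j=1: G[≤1] done — fails at 2.
No j in the window works → until fails.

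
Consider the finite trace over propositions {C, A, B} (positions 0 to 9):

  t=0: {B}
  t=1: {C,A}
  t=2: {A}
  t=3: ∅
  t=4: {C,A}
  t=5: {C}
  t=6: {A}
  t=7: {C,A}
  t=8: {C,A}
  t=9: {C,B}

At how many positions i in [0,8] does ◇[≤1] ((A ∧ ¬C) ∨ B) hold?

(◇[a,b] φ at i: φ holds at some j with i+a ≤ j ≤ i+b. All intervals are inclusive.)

Evaluate at each i in [0,8]:
  i=0: ✓ (witness j=0)
  i=1: ✓ (witness j=2)
  i=2: ✓ (witness j=2)
  i=3: ✗ (none in [3,4])
  i=4: ✗ (none in [4,5])
  i=5: ✓ (witness j=6)
  i=6: ✓ (witness j=6)
  i=7: ✗ (none in [7,8])
  i=8: ✓ (witness j=9)
Positions where it holds: {0, 1, 2, 5, 6, 8} → 6.

6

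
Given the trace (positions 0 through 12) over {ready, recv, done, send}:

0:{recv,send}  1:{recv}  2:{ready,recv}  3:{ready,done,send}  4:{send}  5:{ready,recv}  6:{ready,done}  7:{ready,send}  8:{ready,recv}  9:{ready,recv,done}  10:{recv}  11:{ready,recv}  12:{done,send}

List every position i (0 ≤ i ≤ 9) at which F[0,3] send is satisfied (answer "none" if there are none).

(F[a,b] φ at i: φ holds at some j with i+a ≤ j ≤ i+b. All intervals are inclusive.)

0, 1, 2, 3, 4, 5, 6, 7, 9

Evaluate at each i in [0,9]:
  i=0: ✓ (witness j=0)
  i=1: ✓ (witness j=3)
  i=2: ✓ (witness j=3)
  i=3: ✓ (witness j=3)
  i=4: ✓ (witness j=4)
  i=5: ✓ (witness j=7)
  i=6: ✓ (witness j=7)
  i=7: ✓ (witness j=7)
  i=8: ✗ (none in [8,11])
  i=9: ✓ (witness j=12)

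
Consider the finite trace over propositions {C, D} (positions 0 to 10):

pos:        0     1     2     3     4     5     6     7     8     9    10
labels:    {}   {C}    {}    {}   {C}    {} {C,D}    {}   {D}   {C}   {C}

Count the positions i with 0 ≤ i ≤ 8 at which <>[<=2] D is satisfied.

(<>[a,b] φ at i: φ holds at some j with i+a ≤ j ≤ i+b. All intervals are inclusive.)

Evaluate at each i in [0,8]:
  i=0: ✗ (none in [0,2])
  i=1: ✗ (none in [1,3])
  i=2: ✗ (none in [2,4])
  i=3: ✗ (none in [3,5])
  i=4: ✓ (witness j=6)
  i=5: ✓ (witness j=6)
  i=6: ✓ (witness j=6)
  i=7: ✓ (witness j=8)
  i=8: ✓ (witness j=8)
Positions where it holds: {4, 5, 6, 7, 8} → 5.

5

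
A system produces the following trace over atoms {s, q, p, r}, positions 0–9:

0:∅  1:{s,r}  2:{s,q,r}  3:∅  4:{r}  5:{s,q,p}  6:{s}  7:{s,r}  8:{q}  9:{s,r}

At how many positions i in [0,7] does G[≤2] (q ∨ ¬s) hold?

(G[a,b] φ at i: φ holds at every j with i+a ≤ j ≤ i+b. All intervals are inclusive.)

Evaluate at each i in [0,7]:
  i=0: ✗ (fails at j=1)
  i=1: ✗ (fails at j=1)
  i=2: ✓ (all of [2,4])
  i=3: ✓ (all of [3,5])
  i=4: ✗ (fails at j=6)
  i=5: ✗ (fails at j=6)
  i=6: ✗ (fails at j=6)
  i=7: ✗ (fails at j=7)
Positions where it holds: {2, 3} → 2.

2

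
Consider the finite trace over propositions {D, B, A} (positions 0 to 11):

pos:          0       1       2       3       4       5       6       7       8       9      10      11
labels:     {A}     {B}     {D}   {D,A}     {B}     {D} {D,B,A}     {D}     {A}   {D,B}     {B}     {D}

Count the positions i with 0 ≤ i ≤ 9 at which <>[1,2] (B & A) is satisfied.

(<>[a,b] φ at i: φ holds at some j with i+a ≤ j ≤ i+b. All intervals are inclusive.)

Evaluate at each i in [0,9]:
  i=0: ✗ (none in [1,2])
  i=1: ✗ (none in [2,3])
  i=2: ✗ (none in [3,4])
  i=3: ✗ (none in [4,5])
  i=4: ✓ (witness j=6)
  i=5: ✓ (witness j=6)
  i=6: ✗ (none in [7,8])
  i=7: ✗ (none in [8,9])
  i=8: ✗ (none in [9,10])
  i=9: ✗ (none in [10,11])
Positions where it holds: {4, 5} → 2.

2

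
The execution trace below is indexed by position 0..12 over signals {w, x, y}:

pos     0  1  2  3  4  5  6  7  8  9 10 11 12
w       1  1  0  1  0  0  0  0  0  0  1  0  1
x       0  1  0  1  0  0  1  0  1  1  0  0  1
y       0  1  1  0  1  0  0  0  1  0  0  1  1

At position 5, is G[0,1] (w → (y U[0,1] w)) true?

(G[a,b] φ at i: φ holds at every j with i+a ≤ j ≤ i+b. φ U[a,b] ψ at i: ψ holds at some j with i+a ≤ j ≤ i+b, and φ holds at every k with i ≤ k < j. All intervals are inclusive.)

Yes

Check (w → (y U[0,1] w)) at every j in [5,6]:
  j=5: antecedent false → ✓
  j=6: antecedent false → ✓
All positions satisfy it → formula holds.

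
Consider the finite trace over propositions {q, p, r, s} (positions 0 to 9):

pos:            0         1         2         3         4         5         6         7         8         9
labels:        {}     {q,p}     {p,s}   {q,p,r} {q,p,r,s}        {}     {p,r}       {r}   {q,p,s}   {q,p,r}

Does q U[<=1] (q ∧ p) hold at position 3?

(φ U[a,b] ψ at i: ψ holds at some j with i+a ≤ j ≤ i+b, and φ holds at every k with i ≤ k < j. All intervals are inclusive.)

True

Need some j in [3,4] with (q ∧ p), and q at every k in [3,j-1].
  j=3: (q ∧ p) holds; no prefix to check → satisfied.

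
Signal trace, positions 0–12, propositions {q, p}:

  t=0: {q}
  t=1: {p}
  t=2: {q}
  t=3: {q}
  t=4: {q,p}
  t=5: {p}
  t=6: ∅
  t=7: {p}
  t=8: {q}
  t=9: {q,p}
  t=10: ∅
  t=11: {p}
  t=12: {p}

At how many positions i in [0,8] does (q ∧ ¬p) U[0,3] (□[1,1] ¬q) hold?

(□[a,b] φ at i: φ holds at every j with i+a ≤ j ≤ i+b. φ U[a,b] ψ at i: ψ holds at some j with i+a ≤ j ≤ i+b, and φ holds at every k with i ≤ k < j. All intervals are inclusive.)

7

Evaluate at each i in [0,8]:
  i=0: ✓ (rhs at j=0)
  i=1: ✗ (lhs fails at k=1 before rhs at j=4)
  i=2: ✓ (rhs at j=4; lhs holds on [2,3])
  i=3: ✓ (rhs at j=4; lhs holds on [3,3])
  i=4: ✓ (rhs at j=4)
  i=5: ✓ (rhs at j=5)
  i=6: ✓ (rhs at j=6)
  i=7: ✗ (lhs fails at k=7 before rhs at j=9)
  i=8: ✓ (rhs at j=9; lhs holds on [8,8])
Positions where it holds: {0, 2, 3, 4, 5, 6, 8} → 7.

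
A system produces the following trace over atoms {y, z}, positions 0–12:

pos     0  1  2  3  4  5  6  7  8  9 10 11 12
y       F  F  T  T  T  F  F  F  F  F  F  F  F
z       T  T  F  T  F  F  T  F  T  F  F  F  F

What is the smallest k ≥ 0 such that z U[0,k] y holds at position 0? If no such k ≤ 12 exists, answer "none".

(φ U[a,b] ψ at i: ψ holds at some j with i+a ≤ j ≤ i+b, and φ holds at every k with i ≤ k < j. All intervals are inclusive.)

2

Need earliest j ≥ 0 with y, and z at every k in [0,j-1].
  j=0: rhs fails.
  j=1: rhs fails.
  j=2: rhs holds; lhs holds on [0,1]. k = 2.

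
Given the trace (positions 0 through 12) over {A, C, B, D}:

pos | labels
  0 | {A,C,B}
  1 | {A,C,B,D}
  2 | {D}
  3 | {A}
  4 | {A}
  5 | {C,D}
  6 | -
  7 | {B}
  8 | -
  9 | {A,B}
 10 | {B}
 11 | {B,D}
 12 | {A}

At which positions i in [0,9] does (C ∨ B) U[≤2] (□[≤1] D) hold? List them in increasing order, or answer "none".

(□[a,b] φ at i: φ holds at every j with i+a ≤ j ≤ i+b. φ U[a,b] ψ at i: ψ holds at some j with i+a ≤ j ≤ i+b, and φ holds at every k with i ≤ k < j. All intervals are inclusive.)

Evaluate at each i in [0,9]:
  i=0: ✓ (rhs at j=1; lhs holds on [0,0])
  i=1: ✓ (rhs at j=1)
  i=2: ✗ (no rhs in [2,4])
  i=3: ✗ (no rhs in [3,5])
  i=4: ✗ (no rhs in [4,6])
  i=5: ✗ (no rhs in [5,7])
  i=6: ✗ (no rhs in [6,8])
  i=7: ✗ (no rhs in [7,9])
  i=8: ✗ (no rhs in [8,10])
  i=9: ✗ (no rhs in [9,11])

0, 1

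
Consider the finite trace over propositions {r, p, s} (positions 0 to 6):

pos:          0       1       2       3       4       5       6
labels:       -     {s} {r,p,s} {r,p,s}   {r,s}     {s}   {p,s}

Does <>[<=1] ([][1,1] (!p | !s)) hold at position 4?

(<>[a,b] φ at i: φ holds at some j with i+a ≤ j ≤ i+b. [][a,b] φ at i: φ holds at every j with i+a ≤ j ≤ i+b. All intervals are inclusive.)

Holds

Check [][1,1] (!p | !s) at each j in [4,5]:
  j=4: holds on [5,5]
  j=5: fails at 6
Found at j=4 → formula holds.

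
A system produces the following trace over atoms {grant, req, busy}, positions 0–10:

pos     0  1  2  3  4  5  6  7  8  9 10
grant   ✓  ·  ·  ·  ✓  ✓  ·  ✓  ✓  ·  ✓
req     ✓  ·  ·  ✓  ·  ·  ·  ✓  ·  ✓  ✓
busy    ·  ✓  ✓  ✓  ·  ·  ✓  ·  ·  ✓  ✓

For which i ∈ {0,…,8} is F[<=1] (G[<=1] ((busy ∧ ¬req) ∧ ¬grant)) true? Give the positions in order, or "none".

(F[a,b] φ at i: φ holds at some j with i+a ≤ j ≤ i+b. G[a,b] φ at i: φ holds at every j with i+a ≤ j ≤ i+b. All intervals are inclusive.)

0, 1

Evaluate at each i in [0,8]:
  i=0: ✓ (witness j=1)
  i=1: ✓ (witness j=1)
  i=2: ✗ (none in [2,3])
  i=3: ✗ (none in [3,4])
  i=4: ✗ (none in [4,5])
  i=5: ✗ (none in [5,6])
  i=6: ✗ (none in [6,7])
  i=7: ✗ (none in [7,8])
  i=8: ✗ (none in [8,9])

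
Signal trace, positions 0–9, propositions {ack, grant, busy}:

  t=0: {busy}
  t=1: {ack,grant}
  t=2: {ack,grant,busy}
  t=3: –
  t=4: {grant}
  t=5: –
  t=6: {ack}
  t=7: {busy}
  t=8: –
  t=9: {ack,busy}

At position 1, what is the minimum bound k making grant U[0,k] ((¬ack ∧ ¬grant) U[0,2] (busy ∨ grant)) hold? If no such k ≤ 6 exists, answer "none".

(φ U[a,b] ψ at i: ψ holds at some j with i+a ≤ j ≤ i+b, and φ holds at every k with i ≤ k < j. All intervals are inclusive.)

0

Need earliest j ≥ 1 with ((¬ack ∧ ¬grant) U[0,2] (busy ∨ grant)), and grant at every k in [1,j-1].
  j=1: rhs holds (empty prefix). k = 0.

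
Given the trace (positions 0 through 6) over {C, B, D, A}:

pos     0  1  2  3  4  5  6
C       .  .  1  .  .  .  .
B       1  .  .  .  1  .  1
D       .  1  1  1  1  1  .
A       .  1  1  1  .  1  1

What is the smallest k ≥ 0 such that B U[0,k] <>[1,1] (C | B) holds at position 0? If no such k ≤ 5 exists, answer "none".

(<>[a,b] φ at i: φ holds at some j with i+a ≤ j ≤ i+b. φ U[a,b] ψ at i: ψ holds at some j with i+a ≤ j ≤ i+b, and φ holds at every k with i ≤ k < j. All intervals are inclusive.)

1

Need earliest j ≥ 0 with <>[1,1] (C | B), and B at every k in [0,j-1].
  j=0: rhs fails.
  j=1: rhs holds; lhs holds on [0,0]. k = 1.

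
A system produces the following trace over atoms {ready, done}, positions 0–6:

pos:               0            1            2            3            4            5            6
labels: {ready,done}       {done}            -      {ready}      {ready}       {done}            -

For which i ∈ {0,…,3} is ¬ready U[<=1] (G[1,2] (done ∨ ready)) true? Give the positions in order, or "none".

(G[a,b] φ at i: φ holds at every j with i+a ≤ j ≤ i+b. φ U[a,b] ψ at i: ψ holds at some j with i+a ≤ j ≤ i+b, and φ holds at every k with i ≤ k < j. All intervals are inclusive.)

1, 2, 3

Evaluate at each i in [0,3]:
  i=0: ✗ (no rhs in [0,1])
  i=1: ✓ (rhs at j=2; lhs holds on [1,1])
  i=2: ✓ (rhs at j=2)
  i=3: ✓ (rhs at j=3)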